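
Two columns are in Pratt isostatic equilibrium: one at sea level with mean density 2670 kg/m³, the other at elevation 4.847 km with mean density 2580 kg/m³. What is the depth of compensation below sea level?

139 km

ρ_ref D = ρ (D + h) → D (ρ_ref − ρ) = ρ h.
D = ρ h/(ρ_ref − ρ) = 2580 × 4.847 km/(2670 − 2580) = 139 km.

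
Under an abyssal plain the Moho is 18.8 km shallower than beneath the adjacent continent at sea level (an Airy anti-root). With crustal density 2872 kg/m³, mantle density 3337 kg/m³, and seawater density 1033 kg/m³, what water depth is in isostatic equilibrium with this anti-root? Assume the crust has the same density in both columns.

4.75 km

Replacing a thickness d of crust by seawater at the top must be balanced by replacing crust with mantle at the base: d (ρ_c − ρ_w) = a (ρ_m − ρ_c).
d = a (ρ_m − ρ_c)/(ρ_c − ρ_w) = 18.8 km × 465/1839 = 4.75 km.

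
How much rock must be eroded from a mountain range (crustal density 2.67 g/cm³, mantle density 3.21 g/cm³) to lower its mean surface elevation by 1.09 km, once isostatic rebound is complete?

6.48 km

Net drop Δ = e − u = e − e ρ_c/ρ_m = e (ρ_m − ρ_c)/ρ_m.
e = Δ ρ_m/(ρ_m − ρ_c) = 1.09 km × 3.21/0.54 = 6.48 km.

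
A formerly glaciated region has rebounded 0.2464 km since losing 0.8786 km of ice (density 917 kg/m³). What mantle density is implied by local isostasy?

ρ_m = ρ_ice t / u = 917 × 0.8786 km/0.2464 km = 3270 kg/m³.

3270 kg/m³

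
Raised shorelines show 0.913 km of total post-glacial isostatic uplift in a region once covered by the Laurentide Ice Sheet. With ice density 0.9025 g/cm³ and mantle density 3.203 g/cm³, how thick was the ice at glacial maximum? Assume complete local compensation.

3.24 km

u = t ρ_ice/ρ_m → t = u ρ_m/ρ_ice = 0.913 km × 3.203/0.9025 = 3.24 km.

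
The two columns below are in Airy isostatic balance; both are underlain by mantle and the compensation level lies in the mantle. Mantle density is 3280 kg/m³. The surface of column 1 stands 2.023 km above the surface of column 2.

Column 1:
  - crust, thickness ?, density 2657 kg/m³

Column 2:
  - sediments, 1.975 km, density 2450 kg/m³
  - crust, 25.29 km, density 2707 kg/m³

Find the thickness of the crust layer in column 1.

Take the compensation level at the base of the deeper column (depth z_c below the surface of column 1) and equate Σ ρ_i t_i down to z_c; mantle fills any gap and the z_c terms cancel.
Column 1: x×2657 + (z_c − 0 − x)×3280
Column 2: 2.023×0 + 1.975×2450 + 25.29×2707 + (z_c − 2.023 − 27.265)×3280
The z_c×3280 term appears on both sides and cancels. Collect the known terms of each column as K = Σ(ρt)_known − 3280 × (depth of known layers): K_1 = 0 − 3280×0 = 0; K_2 = 73298.78 − 3280×(2.023 + 27.265) = −22765.86.
Balance: K_1 − x×(3280 − 2657) = K_2, so x = (K_1 − K_2)/(3280 − 2657) = 22765.9/623 = 36.5 km.

36.5 km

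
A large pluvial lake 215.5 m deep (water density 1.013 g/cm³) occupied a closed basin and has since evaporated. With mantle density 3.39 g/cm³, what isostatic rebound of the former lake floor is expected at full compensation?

64.4 m

u = d ρ_w/ρ_m = 215.5 m × 1.013/3.39 = 64.4 m.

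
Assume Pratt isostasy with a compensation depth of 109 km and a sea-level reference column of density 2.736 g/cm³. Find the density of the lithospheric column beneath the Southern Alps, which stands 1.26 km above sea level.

Pratt balance: ρ_ref D = ρ (D + h).
ρ = ρ_ref D/(D + h) = 2.736 × 109 km/(109 km + 1.26 km) = 2.7 g/cm³.

2.7 g/cm³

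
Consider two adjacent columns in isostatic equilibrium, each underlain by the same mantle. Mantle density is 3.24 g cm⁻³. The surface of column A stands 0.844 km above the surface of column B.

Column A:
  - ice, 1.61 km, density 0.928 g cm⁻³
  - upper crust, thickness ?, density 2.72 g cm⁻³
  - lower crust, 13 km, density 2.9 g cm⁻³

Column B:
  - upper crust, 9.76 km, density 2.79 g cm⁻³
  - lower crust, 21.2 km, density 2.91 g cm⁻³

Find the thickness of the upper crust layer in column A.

Take the compensation level at the base of the deeper column (depth z_c below the surface of column A) and equate Σ ρ_i t_i down to z_c; mantle fills any gap and the z_c terms cancel.
Column A: 1.61×0.928 + x×2.72 + 13×2.9 + (z_c − 14.61 − x)×3.24
Column B: 0.844×0 + 9.76×2.79 + 21.2×2.91 + (z_c − 0.844 − 30.96)×3.24
The z_c×3.24 term appears on both sides and cancels. Collect the known terms of each column as K = Σ(ρt)_known − 3.24 × (depth of known layers): K_A = 39.19408 − 3.24×14.61 = −8.14232; K_B = 88.9224 − 3.24×(0.844 + 30.96) = −14.12256.
Balance: K_A − x×(3.24 − 2.72) = K_B, so x = (K_A − K_B)/(3.24 − 2.72) = 5.98024/0.52 = 11.5 km.

11.5 km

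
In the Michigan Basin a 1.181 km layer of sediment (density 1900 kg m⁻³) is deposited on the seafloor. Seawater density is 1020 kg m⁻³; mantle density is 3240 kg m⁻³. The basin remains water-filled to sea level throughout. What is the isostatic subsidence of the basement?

Submarine loading: the sediment displaces seawater, and the subsidence is in turn flooded, so s (ρ_m − ρ_w) = t (ρ_sed − ρ_w).
s = 1.181 km × (1900 − 1020) / (3240 − 1020) = 0.468 km.

0.468 km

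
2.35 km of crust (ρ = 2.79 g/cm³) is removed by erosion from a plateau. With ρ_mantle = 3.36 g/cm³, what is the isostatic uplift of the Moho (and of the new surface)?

1.95 km

Unloading: uplift u = e ρ_c/ρ_m = 2.35 km × 2.79/3.36 = 1.95 km.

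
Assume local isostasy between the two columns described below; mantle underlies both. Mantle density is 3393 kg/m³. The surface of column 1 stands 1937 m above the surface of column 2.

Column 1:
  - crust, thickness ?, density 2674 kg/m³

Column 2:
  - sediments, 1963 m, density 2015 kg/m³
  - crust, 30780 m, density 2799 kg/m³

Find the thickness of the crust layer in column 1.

Take the compensation level at the base of the deeper column (depth z_c below the surface of column 1) and equate Σ ρ_i t_i down to z_c; mantle fills any gap and the z_c terms cancel.
Column 1: x×2674 + (z_c − 0 − x)×3393
Column 2: 1937×0 + 1963×2015 + 30780×2799 + (z_c − 1937 − 32743)×3393
The z_c×3393 term appears on both sides and cancels. Collect the known terms of each column as K = Σ(ρt)_known − 3393 × (depth of known layers): K_1 = 0 − 3393×0 = 0; K_2 = 90108665 − 3393×(1937 + 32743) = −27560575.
Balance: K_1 − x×(3393 − 2674) = K_2, so x = (K_1 − K_2)/(3393 − 2674) = 27560600/719 = 38300 m.

38300 m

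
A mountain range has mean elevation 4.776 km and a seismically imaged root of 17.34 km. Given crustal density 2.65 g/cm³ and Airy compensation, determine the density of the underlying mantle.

Airy balance: ρ_c h = (ρ_m − ρ_c) r → ρ_m = ρ_c (1 + h/r).
ρ_m = 2.65 × (1 + 4.776 km/17.34 km) = 3.38 g/cm³.

3.38 g/cm³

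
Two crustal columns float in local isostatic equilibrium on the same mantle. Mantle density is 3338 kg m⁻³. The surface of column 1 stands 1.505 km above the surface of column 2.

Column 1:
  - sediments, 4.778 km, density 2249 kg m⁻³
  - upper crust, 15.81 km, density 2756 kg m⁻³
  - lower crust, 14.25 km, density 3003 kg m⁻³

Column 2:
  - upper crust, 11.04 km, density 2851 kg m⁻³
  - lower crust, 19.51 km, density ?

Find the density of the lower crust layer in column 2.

2890 kg m⁻³

Take the compensation level at the base of the deeper column (depth z_c below the surface of column 1) and equate Σ ρ_i t_i down to z_c; mantle fills any gap and the z_c terms cancel.
Column 1: 4.778×2249 + 15.81×2756 + 14.25×3003 + (z_c − 34.838)×3338
Column 2: 1.505×0 + 11.04×2851 + 19.51×ρ + (z_c − 1.505 − 30.55)×3338
The z_c×3338 term appears on both sides and cancels. Collect the known terms of each column as K = Σ(ρt)_known − 3338 × (depth of known layers): K_1 = 97110.832 − 3338×34.838 = −19178.412; K_2 = 31475.04 − 3338×(1.505 + 30.55) = −75524.55.
Balance: K_1 = K_2 + 19.51×ρ, so ρ = (K_1 − K_2)/19.51 = 56346.1/19.51 = 2890 kg m⁻³.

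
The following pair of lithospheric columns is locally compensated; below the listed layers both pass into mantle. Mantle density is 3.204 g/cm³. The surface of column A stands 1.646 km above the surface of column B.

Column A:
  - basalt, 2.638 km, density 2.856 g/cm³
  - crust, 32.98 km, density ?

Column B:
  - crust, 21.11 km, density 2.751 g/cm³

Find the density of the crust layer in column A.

Take the compensation level at the base of the deeper column (depth z_c below the surface of column A) and equate Σ ρ_i t_i down to z_c; mantle fills any gap and the z_c terms cancel.
Column A: 2.638×2.856 + 32.98×ρ + (z_c − 35.618)×3.204
Column B: 1.646×0 + 21.11×2.751 + (z_c − 1.646 − 21.11)×3.204
The z_c×3.204 term appears on both sides and cancels. Collect the known terms of each column as K = Σ(ρt)_known − 3.204 × (depth of known layers): K_A = 7.534128 − 3.204×35.618 = −106.585944; K_B = 58.07361 − 3.204×(1.646 + 21.11) = −14.836614.
Balance: K_A + 32.98×ρ = K_B, so ρ = (K_B − K_A)/32.98 = 91.7493/32.98 = 2.78 g/cm³.

2.78 g/cm³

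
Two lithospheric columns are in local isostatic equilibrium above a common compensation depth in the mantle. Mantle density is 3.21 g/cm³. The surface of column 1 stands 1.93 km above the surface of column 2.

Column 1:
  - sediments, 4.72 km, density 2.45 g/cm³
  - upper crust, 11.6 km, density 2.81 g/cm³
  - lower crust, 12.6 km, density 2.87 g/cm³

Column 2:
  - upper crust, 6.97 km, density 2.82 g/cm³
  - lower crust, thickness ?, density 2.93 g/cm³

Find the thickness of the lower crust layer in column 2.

Take the compensation level at the base of the deeper column (depth z_c below the surface of column 1) and equate Σ ρ_i t_i down to z_c; mantle fills any gap and the z_c terms cancel.
Column 1: 4.72×2.45 + 11.6×2.81 + 12.6×2.87 + (z_c − 28.92)×3.21
Column 2: 1.93×0 + 6.97×2.82 + x×2.93 + (z_c − 1.93 − 6.97 − x)×3.21
The z_c×3.21 term appears on both sides and cancels. Collect the known terms of each column as K = Σ(ρt)_known − 3.21 × (depth of known layers): K_1 = 80.322 − 3.21×28.92 = −12.5112; K_2 = 19.6554 − 3.21×(1.93 + 6.97) = −8.9136.
Balance: K_1 = K_2 − x×(3.21 − 2.93), so x = (K_2 − K_1)/(3.21 − 2.93) = 3.5976/0.28 = 12.8 km.

12.8 km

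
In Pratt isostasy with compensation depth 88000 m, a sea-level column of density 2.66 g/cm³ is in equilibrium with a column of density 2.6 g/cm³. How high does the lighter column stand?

2030 m

ρ_ref D = ρ (D + h) → h = D (ρ_ref − ρ)/ρ.
h = 88000 m × (2.66 − 2.6)/2.6 = 2030 m.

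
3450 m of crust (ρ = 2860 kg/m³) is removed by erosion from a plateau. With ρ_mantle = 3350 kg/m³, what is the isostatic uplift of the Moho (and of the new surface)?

2950 m

Unloading: uplift u = e ρ_c/ρ_m = 3450 m × 2860/3350 = 2950 m.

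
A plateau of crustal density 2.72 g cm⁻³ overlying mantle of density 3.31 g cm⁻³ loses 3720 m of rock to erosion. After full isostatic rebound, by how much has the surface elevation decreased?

Rebound u = e ρ_c/ρ_m = 3720 m × 2.72/3.31 = 3057 m.
Net surface drop = e − u = 3720 m − 3057 m = e (ρ_m − ρ_c)/ρ_m = 663 m.

663 m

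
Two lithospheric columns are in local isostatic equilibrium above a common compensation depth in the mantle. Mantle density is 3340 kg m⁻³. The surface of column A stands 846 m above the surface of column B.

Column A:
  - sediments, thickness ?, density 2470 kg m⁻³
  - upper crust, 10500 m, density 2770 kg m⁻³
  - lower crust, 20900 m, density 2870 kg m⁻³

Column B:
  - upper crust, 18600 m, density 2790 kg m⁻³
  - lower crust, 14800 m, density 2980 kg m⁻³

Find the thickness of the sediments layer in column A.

Take the compensation level at the base of the deeper column (depth z_c below the surface of column A) and equate Σ ρ_i t_i down to z_c; mantle fills any gap and the z_c terms cancel.
Column A: x×2470 + 10500×2770 + 20900×2870 + (z_c − 31400 − x)×3340
Column B: 846×0 + 18600×2790 + 14800×2980 + (z_c − 846 − 33400)×3340
The z_c×3340 term appears on both sides and cancels. Collect the known terms of each column as K = Σ(ρt)_known − 3340 × (depth of known layers): K_A = 89068000 − 3340×31400 = −15808000; K_B = 95998000 − 3340×(846 + 33400) = −18383640.
Balance: K_A − x×(3340 − 2470) = K_B, so x = (K_A − K_B)/(3340 − 2470) = 2575640/870 = 2960 m.

2960 m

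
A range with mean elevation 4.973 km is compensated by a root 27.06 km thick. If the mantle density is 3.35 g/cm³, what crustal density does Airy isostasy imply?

2.83 g/cm³

ρ_c h = (ρ_m − ρ_c) r → ρ_c (h + r) = ρ_m r → ρ_c = ρ_m r / (h + r).
ρ_c = 3.35 × 27.06 km / (4.973 km + 27.06 km) = 2.83 g/cm³.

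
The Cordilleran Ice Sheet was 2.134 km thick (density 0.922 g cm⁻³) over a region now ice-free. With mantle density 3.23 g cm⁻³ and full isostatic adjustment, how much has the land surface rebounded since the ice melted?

Removing the load lets mantle flow back in; uplift u satisfies ρ_ice t = ρ_m u.
u = t ρ_ice/ρ_m = 2.134 km × 0.922/3.23 = 0.609 km.

0.609 km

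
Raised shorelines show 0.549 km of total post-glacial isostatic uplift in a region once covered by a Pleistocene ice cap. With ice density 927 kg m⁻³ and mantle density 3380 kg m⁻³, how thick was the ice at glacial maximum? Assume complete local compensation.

u = t ρ_ice/ρ_m → t = u ρ_m/ρ_ice = 0.549 km × 3380/927 = 2 km.

2 km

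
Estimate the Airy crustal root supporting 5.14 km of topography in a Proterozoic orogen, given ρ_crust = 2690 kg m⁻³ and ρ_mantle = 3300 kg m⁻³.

Equating mass per unit area of the two columns: the weight of the topography is balanced by the buoyancy of the root, ρ_c h = (ρ_m − ρ_c) r.
r = h · ρ_c / (ρ_m − ρ_c) = 5.14 km × 2690 / (3300 − 2690) = 22.7 km.

22.7 km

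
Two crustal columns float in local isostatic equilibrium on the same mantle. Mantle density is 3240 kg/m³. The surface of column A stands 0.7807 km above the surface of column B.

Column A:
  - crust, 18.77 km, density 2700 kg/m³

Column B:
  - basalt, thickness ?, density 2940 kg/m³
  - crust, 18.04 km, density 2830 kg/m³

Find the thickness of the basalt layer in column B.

0.7 km

Take the compensation level at the base of the deeper column (depth z_c below the surface of column A) and equate Σ ρ_i t_i down to z_c; mantle fills any gap and the z_c terms cancel.
Column A: 18.77×2700 + (z_c − 18.77)×3240
Column B: 0.7807×0 + x×2940 + 18.04×2830 + (z_c − 0.7807 − 18.04 − x)×3240
The z_c×3240 term appears on both sides and cancels. Collect the known terms of each column as K = Σ(ρt)_known − 3240 × (depth of known layers): K_A = 50679 − 3240×18.77 = −10135.8; K_B = 51053.2 − 3240×(0.7807 + 18.04) = −9925.868.
Balance: K_A = K_B − x×(3240 − 2940), so x = (K_B − K_A)/(3240 − 2940) = 209.932/300 = 0.7 km.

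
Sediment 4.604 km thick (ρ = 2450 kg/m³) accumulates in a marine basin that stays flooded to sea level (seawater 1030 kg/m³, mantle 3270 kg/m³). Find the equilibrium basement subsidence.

2.92 km

Submarine loading: the sediment displaces seawater, and the subsidence is in turn flooded, so s (ρ_m − ρ_w) = t (ρ_sed − ρ_w).
s = 4.604 km × (2450 − 1030) / (3270 − 1030) = 2.92 km.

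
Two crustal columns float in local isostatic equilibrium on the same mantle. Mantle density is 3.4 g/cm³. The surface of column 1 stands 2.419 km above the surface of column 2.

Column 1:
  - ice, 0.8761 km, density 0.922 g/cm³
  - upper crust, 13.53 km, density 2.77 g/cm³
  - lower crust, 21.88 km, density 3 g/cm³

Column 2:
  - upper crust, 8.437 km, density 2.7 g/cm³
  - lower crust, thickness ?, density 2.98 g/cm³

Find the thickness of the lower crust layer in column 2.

Take the compensation level at the base of the deeper column (depth z_c below the surface of column 1) and equate Σ ρ_i t_i down to z_c; mantle fills any gap and the z_c terms cancel.
Column 1: 0.8761×0.922 + 13.53×2.77 + 21.88×3 + (z_c − 36.2861)×3.4
Column 2: 2.419×0 + 8.437×2.7 + x×2.98 + (z_c − 2.419 − 8.437 − x)×3.4
The z_c×3.4 term appears on both sides and cancels. Collect the known terms of each column as K = Σ(ρt)_known − 3.4 × (depth of known layers): K_1 = 103.925864 − 3.4×36.2861 = −19.4468758; K_2 = 22.7799 − 3.4×(2.419 + 8.437) = −14.1305.
Balance: K_1 = K_2 − x×(3.4 − 2.98), so x = (K_2 − K_1)/(3.4 − 2.98) = 5.31638/0.42 = 12.7 km.

12.7 km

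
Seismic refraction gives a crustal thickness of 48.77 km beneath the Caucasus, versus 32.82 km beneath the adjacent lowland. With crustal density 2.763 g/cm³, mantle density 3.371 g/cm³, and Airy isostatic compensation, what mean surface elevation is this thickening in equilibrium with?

2.88 km

Excess crust Δ = 48.77 km − 32.82 km = 15.95 km, split between elevation h and root r with h + r = Δ.
Airy balance ρ_c h = (ρ_m − ρ_c) r gives r = h ρ_c/(ρ_m − ρ_c), so h (1 + ρ_c/(ρ_m − ρ_c)) = Δ, i.e. h = Δ (ρ_m − ρ_c)/ρ_m.
h = 15.95 km × 0.608/3.371 = 2.88 km.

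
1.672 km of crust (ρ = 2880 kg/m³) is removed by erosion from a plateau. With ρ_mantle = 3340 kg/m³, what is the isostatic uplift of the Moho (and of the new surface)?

Unloading: uplift u = e ρ_c/ρ_m = 1.672 km × 2880/3340 = 1.44 km.

1.44 km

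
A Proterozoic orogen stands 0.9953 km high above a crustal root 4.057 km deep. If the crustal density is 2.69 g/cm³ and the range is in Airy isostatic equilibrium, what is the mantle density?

Airy balance: ρ_c h = (ρ_m − ρ_c) r → ρ_m = ρ_c (1 + h/r).
ρ_m = 2.69 × (1 + 0.9953 km/4.057 km) = 3.35 g/cm³.

3.35 g/cm³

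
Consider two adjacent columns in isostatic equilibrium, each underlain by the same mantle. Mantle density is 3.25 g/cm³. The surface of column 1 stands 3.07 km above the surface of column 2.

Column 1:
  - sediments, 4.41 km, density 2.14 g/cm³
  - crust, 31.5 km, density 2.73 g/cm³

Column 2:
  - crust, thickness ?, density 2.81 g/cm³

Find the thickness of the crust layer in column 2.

Take the compensation level at the base of the deeper column (depth z_c below the surface of column 1) and equate Σ ρ_i t_i down to z_c; mantle fills any gap and the z_c terms cancel.
Column 1: 4.41×2.14 + 31.5×2.73 + (z_c − 35.91)×3.25
Column 2: 3.07×0 + x×2.81 + (z_c − 3.07 − 0 − x)×3.25
The z_c×3.25 term appears on both sides and cancels. Collect the known terms of each column as K = Σ(ρt)_known − 3.25 × (depth of known layers): K_1 = 95.4324 − 3.25×35.91 = −21.2751; K_2 = 0 − 3.25×(3.07 + 0) = −9.9775.
Balance: K_1 = K_2 − x×(3.25 − 2.81), so x = (K_2 − K_1)/(3.25 − 2.81) = 11.2976/0.44 = 25.7 km.

25.7 km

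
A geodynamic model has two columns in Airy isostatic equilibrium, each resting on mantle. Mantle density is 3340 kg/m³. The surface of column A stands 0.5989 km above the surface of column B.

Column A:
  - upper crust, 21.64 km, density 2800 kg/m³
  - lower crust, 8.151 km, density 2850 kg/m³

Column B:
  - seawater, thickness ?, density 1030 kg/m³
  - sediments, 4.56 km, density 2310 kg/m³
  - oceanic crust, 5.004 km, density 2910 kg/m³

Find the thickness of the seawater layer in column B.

Take the compensation level at the base of the deeper column (depth z_c below the surface of column A) and equate Σ ρ_i t_i down to z_c; mantle fills any gap and the z_c terms cancel.
Column A: 21.64×2800 + 8.151×2850 + (z_c − 29.791)×3340
Column B: 0.5989×0 + x×1030 + 4.56×2310 + 5.004×2910 + (z_c − 0.5989 − 9.564 − x)×3340
The z_c×3340 term appears on both sides and cancels. Collect the known terms of each column as K = Σ(ρt)_known − 3340 × (depth of known layers): K_A = 83822.35 − 3340×29.791 = −15679.59; K_B = 25095.24 − 3340×(0.5989 + 9.564) = −8848.846.
Balance: K_A = K_B − x×(3340 − 1030), so x = (K_B − K_A)/(3340 − 1030) = 6830.74/2310 = 2.96 km.

2.96 km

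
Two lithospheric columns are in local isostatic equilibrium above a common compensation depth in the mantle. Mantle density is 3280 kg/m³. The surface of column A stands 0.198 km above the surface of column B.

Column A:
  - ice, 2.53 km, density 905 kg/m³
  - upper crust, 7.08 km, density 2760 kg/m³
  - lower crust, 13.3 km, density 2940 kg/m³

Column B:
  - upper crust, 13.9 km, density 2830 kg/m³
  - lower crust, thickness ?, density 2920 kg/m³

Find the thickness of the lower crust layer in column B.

Take the compensation level at the base of the deeper column (depth z_c below the surface of column A) and equate Σ ρ_i t_i down to z_c; mantle fills any gap and the z_c terms cancel.
Column A: 2.53×905 + 7.08×2760 + 13.3×2940 + (z_c − 22.91)×3280
Column B: 0.198×0 + 13.9×2830 + x×2920 + (z_c − 0.198 − 13.9 − x)×3280
The z_c×3280 term appears on both sides and cancels. Collect the known terms of each column as K = Σ(ρt)_known − 3280 × (depth of known layers): K_A = 60932.45 − 3280×22.91 = −14212.35; K_B = 39337 − 3280×(0.198 + 13.9) = −6904.44.
Balance: K_A = K_B − x×(3280 − 2920), so x = (K_B − K_A)/(3280 − 2920) = 7307.91/360 = 20.3 km.

20.3 km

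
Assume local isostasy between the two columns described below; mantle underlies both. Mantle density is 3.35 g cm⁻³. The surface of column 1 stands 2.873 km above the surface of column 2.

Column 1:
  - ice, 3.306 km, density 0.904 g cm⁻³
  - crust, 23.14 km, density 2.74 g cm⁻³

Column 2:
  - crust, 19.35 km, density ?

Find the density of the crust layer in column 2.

2.7 g cm⁻³

Take the compensation level at the base of the deeper column (depth z_c below the surface of column 1) and equate Σ ρ_i t_i down to z_c; mantle fills any gap and the z_c terms cancel.
Column 1: 3.306×0.904 + 23.14×2.74 + (z_c − 26.446)×3.35
Column 2: 2.873×0 + 19.35×ρ + (z_c − 2.873 − 19.35)×3.35
The z_c×3.35 term appears on both sides and cancels. Collect the known terms of each column as K = Σ(ρt)_known − 3.35 × (depth of known layers): K_1 = 66.392224 − 3.35×26.446 = −22.201876; K_2 = 0 − 3.35×(2.873 + 19.35) = −74.44705.
Balance: K_1 = K_2 + 19.35×ρ, so ρ = (K_1 − K_2)/19.35 = 52.2452/19.35 = 2.7 g cm⁻³.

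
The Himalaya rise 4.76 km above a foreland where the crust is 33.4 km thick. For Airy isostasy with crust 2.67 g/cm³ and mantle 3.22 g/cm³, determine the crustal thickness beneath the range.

61.3 km

Root depth r = h ρ_c / (ρ_m − ρ_c) = 4.76 km × 2.67 / 0.55 = 23.11 km.
Total thickness = T + h + r = 33.4 km + 4.76 km + 23.11 km = 61.3 km.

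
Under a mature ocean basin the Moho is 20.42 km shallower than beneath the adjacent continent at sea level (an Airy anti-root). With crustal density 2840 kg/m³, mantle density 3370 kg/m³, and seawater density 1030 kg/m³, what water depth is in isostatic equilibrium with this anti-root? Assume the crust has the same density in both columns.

5.98 km

Replacing a thickness d of crust by seawater at the top must be balanced by replacing crust with mantle at the base: d (ρ_c − ρ_w) = a (ρ_m − ρ_c).
d = a (ρ_m − ρ_c)/(ρ_c − ρ_w) = 20.42 km × 530/1810 = 5.98 km.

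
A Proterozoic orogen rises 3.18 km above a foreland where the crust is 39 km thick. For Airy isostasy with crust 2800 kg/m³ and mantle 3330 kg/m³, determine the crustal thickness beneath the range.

Root depth r = h ρ_c / (ρ_m − ρ_c) = 3.18 km × 2800 / 530 = 16.8 km.
Total thickness = T + h + r = 39 km + 3.18 km + 16.8 km = 59 km.

59 km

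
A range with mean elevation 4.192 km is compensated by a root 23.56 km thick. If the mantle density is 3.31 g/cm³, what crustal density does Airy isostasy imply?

ρ_c h = (ρ_m − ρ_c) r → ρ_c (h + r) = ρ_m r → ρ_c = ρ_m r / (h + r).
ρ_c = 3.31 × 23.56 km / (4.192 km + 23.56 km) = 2.81 g/cm³.

2.81 g/cm³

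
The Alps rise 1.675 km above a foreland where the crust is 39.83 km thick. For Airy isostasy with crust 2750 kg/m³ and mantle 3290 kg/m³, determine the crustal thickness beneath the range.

Root depth r = h ρ_c / (ρ_m − ρ_c) = 1.675 km × 2750 / 540 = 8.53 km.
Total thickness = T + h + r = 39.83 km + 1.675 km + 8.53 km = 50 km.

50 km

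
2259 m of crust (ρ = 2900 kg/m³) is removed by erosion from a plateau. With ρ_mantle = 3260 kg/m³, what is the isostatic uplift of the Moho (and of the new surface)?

2010 m

Unloading: uplift u = e ρ_c/ρ_m = 2259 m × 2900/3260 = 2010 m.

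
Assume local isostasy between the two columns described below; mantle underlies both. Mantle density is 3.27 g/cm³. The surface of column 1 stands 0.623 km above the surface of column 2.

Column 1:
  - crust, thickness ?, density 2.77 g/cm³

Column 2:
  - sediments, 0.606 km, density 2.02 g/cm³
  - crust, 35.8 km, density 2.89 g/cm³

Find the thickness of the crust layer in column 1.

32.8 km

Take the compensation level at the base of the deeper column (depth z_c below the surface of column 1) and equate Σ ρ_i t_i down to z_c; mantle fills any gap and the z_c terms cancel.
Column 1: x×2.77 + (z_c − 0 − x)×3.27
Column 2: 0.623×0 + 0.606×2.02 + 35.8×2.89 + (z_c − 0.623 − 36.406)×3.27
The z_c×3.27 term appears on both sides and cancels. Collect the known terms of each column as K = Σ(ρt)_known − 3.27 × (depth of known layers): K_1 = 0 − 3.27×0 = 0; K_2 = 104.68612 − 3.27×(0.623 + 36.406) = −16.39871.
Balance: K_1 − x×(3.27 − 2.77) = K_2, so x = (K_1 − K_2)/(3.27 − 2.77) = 16.3987/0.5 = 32.8 km.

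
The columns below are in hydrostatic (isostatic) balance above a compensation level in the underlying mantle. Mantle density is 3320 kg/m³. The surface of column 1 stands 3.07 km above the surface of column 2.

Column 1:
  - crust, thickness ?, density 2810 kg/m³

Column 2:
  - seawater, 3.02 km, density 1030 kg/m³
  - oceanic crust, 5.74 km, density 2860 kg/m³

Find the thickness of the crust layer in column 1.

Take the compensation level at the base of the deeper column (depth z_c below the surface of column 1) and equate Σ ρ_i t_i down to z_c; mantle fills any gap and the z_c terms cancel.
Column 1: x×2810 + (z_c − 0 − x)×3320
Column 2: 3.07×0 + 3.02×1030 + 5.74×2860 + (z_c − 3.07 − 8.76)×3320
The z_c×3320 term appears on both sides and cancels. Collect the known terms of each column as K = Σ(ρt)_known − 3320 × (depth of known layers): K_1 = 0 − 3320×0 = 0; K_2 = 19527 − 3320×(3.07 + 8.76) = −19748.6.
Balance: K_1 − x×(3320 − 2810) = K_2, so x = (K_1 − K_2)/(3320 − 2810) = 19748.6/510 = 38.7 km.

38.7 km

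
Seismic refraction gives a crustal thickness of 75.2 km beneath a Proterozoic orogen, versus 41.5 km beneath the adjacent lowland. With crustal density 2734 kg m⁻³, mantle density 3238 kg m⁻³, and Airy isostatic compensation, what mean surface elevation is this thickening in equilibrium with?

Excess crust Δ = 75.2 km − 41.5 km = 33.7 km, split between elevation h and root r with h + r = Δ.
Airy balance ρ_c h = (ρ_m − ρ_c) r gives r = h ρ_c/(ρ_m − ρ_c), so h (1 + ρ_c/(ρ_m − ρ_c)) = Δ, i.e. h = Δ (ρ_m − ρ_c)/ρ_m.
h = 33.7 km × 504/3238 = 5.25 km.

5.25 km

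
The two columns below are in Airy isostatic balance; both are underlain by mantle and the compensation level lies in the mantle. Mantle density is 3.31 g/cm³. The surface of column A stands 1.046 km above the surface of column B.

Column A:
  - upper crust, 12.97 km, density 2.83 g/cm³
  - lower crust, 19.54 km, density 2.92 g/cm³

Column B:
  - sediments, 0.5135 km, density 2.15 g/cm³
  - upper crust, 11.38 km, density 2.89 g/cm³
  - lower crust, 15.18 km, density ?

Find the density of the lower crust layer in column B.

Take the compensation level at the base of the deeper column (depth z_c below the surface of column A) and equate Σ ρ_i t_i down to z_c; mantle fills any gap and the z_c terms cancel.
Column A: 12.97×2.83 + 19.54×2.92 + (z_c − 32.51)×3.31
Column B: 1.046×0 + 0.5135×2.15 + 11.38×2.89 + 15.18×ρ + (z_c − 1.046 − 27.0735)×3.31
The z_c×3.31 term appears on both sides and cancels. Collect the known terms of each column as K = Σ(ρt)_known − 3.31 × (depth of known layers): K_A = 93.7619 − 3.31×32.51 = −13.8462; K_B = 33.992225 − 3.31×(1.046 + 27.0735) = −59.08332.
Balance: K_A = K_B + 15.18×ρ, so ρ = (K_A − K_B)/15.18 = 45.2371/15.18 = 2.98 g/cm³.

2.98 g/cm³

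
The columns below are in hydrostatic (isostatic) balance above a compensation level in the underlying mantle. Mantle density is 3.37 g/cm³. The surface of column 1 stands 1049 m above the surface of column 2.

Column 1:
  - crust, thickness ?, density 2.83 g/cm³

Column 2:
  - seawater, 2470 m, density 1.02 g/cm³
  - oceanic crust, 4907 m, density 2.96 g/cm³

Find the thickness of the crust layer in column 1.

21000 m

Take the compensation level at the base of the deeper column (depth z_c below the surface of column 1) and equate Σ ρ_i t_i down to z_c; mantle fills any gap and the z_c terms cancel.
Column 1: x×2.83 + (z_c − 0 − x)×3.37
Column 2: 1049×0 + 2470×1.02 + 4907×2.96 + (z_c − 1049 − 7377)×3.37
The z_c×3.37 term appears on both sides and cancels. Collect the known terms of each column as K = Σ(ρt)_known − 3.37 × (depth of known layers): K_1 = 0 − 3.37×0 = 0; K_2 = 17044.12 − 3.37×(1049 + 7377) = −11351.5.
Balance: K_1 − x×(3.37 − 2.83) = K_2, so x = (K_1 − K_2)/(3.37 − 2.83) = 11351.5/0.54 = 21000 m.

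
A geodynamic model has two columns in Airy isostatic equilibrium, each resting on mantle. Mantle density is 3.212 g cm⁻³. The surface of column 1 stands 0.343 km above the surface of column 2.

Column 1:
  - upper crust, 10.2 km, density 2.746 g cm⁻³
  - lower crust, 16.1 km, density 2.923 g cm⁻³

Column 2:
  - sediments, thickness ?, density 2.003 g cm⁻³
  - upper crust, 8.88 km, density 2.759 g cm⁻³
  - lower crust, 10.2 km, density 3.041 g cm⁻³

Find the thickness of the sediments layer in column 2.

2.1 km

Take the compensation level at the base of the deeper column (depth z_c below the surface of column 1) and equate Σ ρ_i t_i down to z_c; mantle fills any gap and the z_c terms cancel.
Column 1: 10.2×2.746 + 16.1×2.923 + (z_c − 26.3)×3.212
Column 2: 0.343×0 + x×2.003 + 8.88×2.759 + 10.2×3.041 + (z_c − 0.343 − 19.08 − x)×3.212
The z_c×3.212 term appears on both sides and cancels. Collect the known terms of each column as K = Σ(ρt)_known − 3.212 × (depth of known layers): K_1 = 75.0695 − 3.212×26.3 = −9.4061; K_2 = 55.51812 − 3.212×(0.343 + 19.08) = −6.868556.
Balance: K_1 = K_2 − x×(3.212 − 2.003), so x = (K_2 − K_1)/(3.212 − 2.003) = 2.53754/1.209 = 2.1 km.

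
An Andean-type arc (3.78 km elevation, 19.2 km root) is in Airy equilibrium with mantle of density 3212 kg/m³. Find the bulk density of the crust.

ρ_c h = (ρ_m − ρ_c) r → ρ_c (h + r) = ρ_m r → ρ_c = ρ_m r / (h + r).
ρ_c = 3212 × 19.2 km / (3.78 km + 19.2 km) = 2680 kg/m³.

2680 kg/m³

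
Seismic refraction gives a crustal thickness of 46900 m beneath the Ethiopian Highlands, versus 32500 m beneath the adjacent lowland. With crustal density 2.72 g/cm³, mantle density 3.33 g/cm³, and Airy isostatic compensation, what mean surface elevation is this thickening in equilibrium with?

Excess crust Δ = 46900 m − 32500 m = 14400 m, split between elevation h and root r with h + r = Δ.
Airy balance ρ_c h = (ρ_m − ρ_c) r gives r = h ρ_c/(ρ_m − ρ_c), so h (1 + ρ_c/(ρ_m − ρ_c)) = Δ, i.e. h = Δ (ρ_m − ρ_c)/ρ_m.
h = 14400 m × 0.61/3.33 = 2640 m.

2640 m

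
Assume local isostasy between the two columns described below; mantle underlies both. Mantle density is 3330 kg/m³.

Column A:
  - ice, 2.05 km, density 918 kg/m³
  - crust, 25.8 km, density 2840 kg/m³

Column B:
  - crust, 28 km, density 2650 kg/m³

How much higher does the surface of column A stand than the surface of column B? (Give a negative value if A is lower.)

−0.436 km

For any compensation level in the mantle, the mantle terms cancel and isostasy reduces to e = (Σt_A − Σt_B) − (Σ(ρt)_A − Σ(ρt)_B) / ρ_m.
Σt_A = 27.85 km; Σt_B = 28 km; Σ(ρt)_A = 75153.9; Σ(ρt)_B = 74200 (in km·kg/m³).
e = (27.85 − 28) − (75153.9 − 74200) / 3330 = −0.436 km.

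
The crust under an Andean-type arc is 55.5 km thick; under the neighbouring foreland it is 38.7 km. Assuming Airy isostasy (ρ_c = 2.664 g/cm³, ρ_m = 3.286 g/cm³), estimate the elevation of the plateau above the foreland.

Excess crust Δ = 55.5 km − 38.7 km = 16.8 km, split between elevation h and root r with h + r = Δ.
Airy balance ρ_c h = (ρ_m − ρ_c) r gives r = h ρ_c/(ρ_m − ρ_c), so h (1 + ρ_c/(ρ_m − ρ_c)) = Δ, i.e. h = Δ (ρ_m − ρ_c)/ρ_m.
h = 16.8 km × 0.622/3.286 = 3.18 km.

3.18 km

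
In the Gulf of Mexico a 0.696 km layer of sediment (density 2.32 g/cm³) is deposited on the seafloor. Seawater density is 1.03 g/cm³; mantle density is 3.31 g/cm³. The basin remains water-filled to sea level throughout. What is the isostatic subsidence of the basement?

Submarine loading: the sediment displaces seawater, and the subsidence is in turn flooded, so s (ρ_m − ρ_w) = t (ρ_sed − ρ_w).
s = 0.696 km × (2.32 − 1.03) / (3.31 − 1.03) = 0.394 km.

0.394 km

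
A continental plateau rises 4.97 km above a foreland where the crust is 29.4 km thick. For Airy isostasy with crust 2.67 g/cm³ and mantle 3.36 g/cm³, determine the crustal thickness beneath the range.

Root depth r = h ρ_c / (ρ_m − ρ_c) = 4.97 km × 2.67 / 0.69 = 19.23 km.
Total thickness = T + h + r = 29.4 km + 4.97 km + 19.23 km = 53.6 km.

53.6 km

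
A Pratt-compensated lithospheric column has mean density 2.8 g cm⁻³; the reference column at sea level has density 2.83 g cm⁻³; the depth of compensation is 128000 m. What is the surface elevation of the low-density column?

1370 m

ρ_ref D = ρ (D + h) → h = D (ρ_ref − ρ)/ρ.
h = 128000 m × (2.83 − 2.8)/2.8 = 1370 m.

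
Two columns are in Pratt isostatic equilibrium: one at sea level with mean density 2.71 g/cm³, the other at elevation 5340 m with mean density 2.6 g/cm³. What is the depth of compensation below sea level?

126000 m

ρ_ref D = ρ (D + h) → D (ρ_ref − ρ) = ρ h.
D = ρ h/(ρ_ref − ρ) = 2.6 × 5340 m/(2.71 − 2.6) = 126000 m.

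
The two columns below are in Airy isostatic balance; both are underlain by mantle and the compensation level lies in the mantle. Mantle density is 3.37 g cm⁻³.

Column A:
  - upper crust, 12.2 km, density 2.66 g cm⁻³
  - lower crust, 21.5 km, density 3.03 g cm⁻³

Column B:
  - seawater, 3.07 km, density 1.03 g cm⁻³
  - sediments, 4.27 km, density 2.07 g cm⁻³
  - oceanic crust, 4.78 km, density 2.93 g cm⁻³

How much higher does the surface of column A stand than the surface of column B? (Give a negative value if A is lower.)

0.336 km

For any compensation level in the mantle, the mantle terms cancel and isostasy reduces to e = (Σt_A − Σt_B) − (Σ(ρt)_A − Σ(ρt)_B) / ρ_m.
Σt_A = 33.7 km; Σt_B = 12.12 km; Σ(ρt)_A = 97.597; Σ(ρt)_B = 26.0064 (in km·g cm⁻³).
e = (33.7 − 12.12) − (97.597 − 26.0064) / 3.37 = 0.336 km.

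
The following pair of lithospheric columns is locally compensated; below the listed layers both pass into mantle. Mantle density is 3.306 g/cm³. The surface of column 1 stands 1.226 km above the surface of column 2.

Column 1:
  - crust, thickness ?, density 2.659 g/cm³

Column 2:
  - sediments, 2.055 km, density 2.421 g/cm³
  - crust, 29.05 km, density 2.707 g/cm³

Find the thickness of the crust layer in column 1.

36 km

Take the compensation level at the base of the deeper column (depth z_c below the surface of column 1) and equate Σ ρ_i t_i down to z_c; mantle fills any gap and the z_c terms cancel.
Column 1: x×2.659 + (z_c − 0 − x)×3.306
Column 2: 1.226×0 + 2.055×2.421 + 29.05×2.707 + (z_c − 1.226 − 31.105)×3.306
The z_c×3.306 term appears on both sides and cancels. Collect the known terms of each column as K = Σ(ρt)_known − 3.306 × (depth of known layers): K_1 = 0 − 3.306×0 = 0; K_2 = 83.613505 − 3.306×(1.226 + 31.105) = −23.272781.
Balance: K_1 − x×(3.306 − 2.659) = K_2, so x = (K_1 − K_2)/(3.306 − 2.659) = 23.2728/0.647 = 36 km.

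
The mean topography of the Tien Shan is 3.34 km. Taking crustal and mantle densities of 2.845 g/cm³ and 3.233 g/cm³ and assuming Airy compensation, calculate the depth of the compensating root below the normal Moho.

For local isostatic compensation: the weight of the topography is balanced by the buoyancy of the root, ρ_c h = (ρ_m − ρ_c) r.
r = h · ρ_c / (ρ_m − ρ_c) = 3.34 km × 2.845 / (3.233 − 2.845) = 24.5 km.

24.5 km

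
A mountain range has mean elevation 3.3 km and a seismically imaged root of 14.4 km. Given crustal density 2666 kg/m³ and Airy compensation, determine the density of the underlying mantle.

Airy balance: ρ_c h = (ρ_m − ρ_c) r → ρ_m = ρ_c (1 + h/r).
ρ_m = 2666 × (1 + 3.3 km/14.4 km) = 3280 kg/m³.

3280 kg/m³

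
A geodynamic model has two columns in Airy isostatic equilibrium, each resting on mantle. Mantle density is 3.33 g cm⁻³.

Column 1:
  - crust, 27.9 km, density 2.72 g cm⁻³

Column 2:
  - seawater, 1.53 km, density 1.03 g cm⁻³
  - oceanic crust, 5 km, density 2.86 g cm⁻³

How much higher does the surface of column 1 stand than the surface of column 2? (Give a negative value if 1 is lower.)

For any compensation level in the mantle, the mantle terms cancel and isostasy reduces to e = (Σt_1 − Σt_2) − (Σ(ρt)_1 − Σ(ρt)_2) / ρ_m.
Σt_1 = 27.9 km; Σt_2 = 6.53 km; Σ(ρt)_1 = 75.888; Σ(ρt)_2 = 15.8759 (in km·g cm⁻³).
e = (27.9 − 6.53) − (75.888 − 15.8759) / 3.33 = 3.35 km.

3.35 km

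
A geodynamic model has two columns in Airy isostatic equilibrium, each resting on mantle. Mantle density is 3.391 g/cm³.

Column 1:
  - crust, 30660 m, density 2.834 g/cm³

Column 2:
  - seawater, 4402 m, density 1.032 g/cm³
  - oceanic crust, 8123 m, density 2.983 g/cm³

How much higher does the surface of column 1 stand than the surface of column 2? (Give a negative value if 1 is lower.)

996 m

For any compensation level in the mantle, the mantle terms cancel and isostasy reduces to e = (Σt_1 − Σt_2) − (Σ(ρt)_1 − Σ(ρt)_2) / ρ_m.
Σt_1 = 30660 m; Σt_2 = 12525 m; Σ(ρt)_1 = 86890.44; Σ(ρt)_2 = 28773.773 (in m·g/cm³).
e = (30660 − 12525) − (86890.44 − 28773.773) / 3.391 = 996 m.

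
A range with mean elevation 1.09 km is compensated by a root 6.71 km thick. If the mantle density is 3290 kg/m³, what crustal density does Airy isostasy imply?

2830 kg/m³

ρ_c h = (ρ_m − ρ_c) r → ρ_c (h + r) = ρ_m r → ρ_c = ρ_m r / (h + r).
ρ_c = 3290 × 6.71 km / (1.09 km + 6.71 km) = 2830 kg/m³.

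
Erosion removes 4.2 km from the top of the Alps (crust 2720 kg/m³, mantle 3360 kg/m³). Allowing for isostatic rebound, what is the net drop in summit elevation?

0.8 km

Rebound u = e ρ_c/ρ_m = 4.2 km × 2720/3360 = 3.4 km.
Net surface drop = e − u = 4.2 km − 3.4 km = e (ρ_m − ρ_c)/ρ_m = 0.8 km.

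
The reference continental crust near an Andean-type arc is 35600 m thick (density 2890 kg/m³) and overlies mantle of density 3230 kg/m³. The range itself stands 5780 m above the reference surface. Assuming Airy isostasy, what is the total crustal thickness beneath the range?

Root depth r = h ρ_c / (ρ_m − ρ_c) = 5780 m × 2890 / 340 = 49130 m.
Total thickness = T + h + r = 35600 m + 5780 m + 49130 m = 90500 m.

90500 m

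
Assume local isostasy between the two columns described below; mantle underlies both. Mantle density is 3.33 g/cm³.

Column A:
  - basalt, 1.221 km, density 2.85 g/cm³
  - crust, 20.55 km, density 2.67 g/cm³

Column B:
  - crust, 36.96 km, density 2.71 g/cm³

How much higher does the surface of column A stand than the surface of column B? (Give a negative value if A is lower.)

For any compensation level in the mantle, the mantle terms cancel and isostasy reduces to e = (Σt_A − Σt_B) − (Σ(ρt)_A − Σ(ρt)_B) / ρ_m.
Σt_A = 21.771 km; Σt_B = 36.96 km; Σ(ρt)_A = 58.34835; Σ(ρt)_B = 100.1616 (in km·g/cm³).
e = (21.771 − 36.96) − (58.34835 − 100.1616) / 3.33 = −2.63 km.

−2.63 km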